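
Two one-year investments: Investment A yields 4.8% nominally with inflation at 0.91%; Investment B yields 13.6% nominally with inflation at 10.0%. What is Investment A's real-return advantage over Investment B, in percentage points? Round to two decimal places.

Investment A real return: 1.048/1.0091 − 1 = 3.855%.
Investment B real return: 1.136/1.100 − 1 = 3.273%.
Difference: 3.855 − 3.273 = 0.582 pp.

0.58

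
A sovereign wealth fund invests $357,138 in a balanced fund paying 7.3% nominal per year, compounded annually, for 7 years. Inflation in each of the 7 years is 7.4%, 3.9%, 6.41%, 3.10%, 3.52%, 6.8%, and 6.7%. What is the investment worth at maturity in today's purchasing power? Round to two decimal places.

$404,961.04

Nominal value at maturity: $357,138 × (1 + 7.3%)^7 ≈ $584,836.02.
Price-level factor over 7 years: 1.074 × 1.039 × 1.0641 × 1.0310 × 1.0352 × 1.068 × 1.067 ≈ 1.4441784921.
The maturity value deflated by that factor is the answer in today's purchasing power.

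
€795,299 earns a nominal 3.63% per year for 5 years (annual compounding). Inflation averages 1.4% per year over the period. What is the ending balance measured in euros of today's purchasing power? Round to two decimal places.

€886,682.53

Nominal value at maturity: €795,299 × (1 + 3.63%)^5 ≈ €950,512.71.
Price-level factor over 5 years: (1 + 1.4%)^5 ≈ 1.0719876326.
Dividing the nominal maturity value by the price-level factor gives the value in today's money.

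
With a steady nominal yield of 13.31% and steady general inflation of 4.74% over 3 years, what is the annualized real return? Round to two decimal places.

With constant rates the annual real return is the same each year: (1+13.31%)/(1+4.74%) − 1 = 0.08182.

8.18%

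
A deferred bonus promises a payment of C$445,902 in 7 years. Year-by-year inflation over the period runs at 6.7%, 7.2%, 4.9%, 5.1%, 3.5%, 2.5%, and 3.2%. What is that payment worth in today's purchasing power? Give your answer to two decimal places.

Price-level factor over 7 years: 1.067 × 1.072 × 1.049 × 1.051 × 1.035 × 1.025 × 1.032 ≈ 1.3806427652.
Purchasing power today: C$445,902 divided by that factor.

C$322,966.96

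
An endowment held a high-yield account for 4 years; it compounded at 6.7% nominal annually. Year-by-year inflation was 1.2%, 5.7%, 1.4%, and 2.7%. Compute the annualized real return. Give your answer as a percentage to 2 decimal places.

Cumulative inflation factor: 1.012 × 1.057 × 1.014 × 1.027 ≈ 1.11395.
Nominal growth factor: 1.29616. Real growth factor = 1.29616 / 1.11395 ≈ 1.16357.
Annualized: 1.16357^(1/4) − 1 ≈ 0.03860.

3.86%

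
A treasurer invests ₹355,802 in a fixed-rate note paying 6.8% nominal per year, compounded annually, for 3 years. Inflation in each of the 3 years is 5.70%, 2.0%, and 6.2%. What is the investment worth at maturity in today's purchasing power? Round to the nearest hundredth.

Nominal value at maturity: ₹355,802 × (1 + 6.8%)^3 ≈ ₹433,433.17.
Price-level factor over 3 years: 1.0570 × 1.020 × 1.062 = 1.14498468.
The maturity value deflated by that factor is the answer in today's purchasing power.

₹378,549.32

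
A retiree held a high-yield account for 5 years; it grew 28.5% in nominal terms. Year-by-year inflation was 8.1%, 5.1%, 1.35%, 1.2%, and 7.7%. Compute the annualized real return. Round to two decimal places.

0.47%

Cumulative inflation factor: 1.081 × 1.051 × 1.0135 × 1.012 × 1.077 ≈ 1.25501.
Nominal growth factor: 1.28500. Real growth factor = 1.28500 / 1.25501 ≈ 1.02389.
Annualized: 1.02389^(1/5) − 1 ≈ 0.00473.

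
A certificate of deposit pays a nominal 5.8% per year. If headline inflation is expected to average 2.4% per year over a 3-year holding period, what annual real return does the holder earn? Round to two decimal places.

With constant rates the annual real return is the same each year: (1+5.8%)/(1+2.4%) − 1 = 0.03320.

3.32%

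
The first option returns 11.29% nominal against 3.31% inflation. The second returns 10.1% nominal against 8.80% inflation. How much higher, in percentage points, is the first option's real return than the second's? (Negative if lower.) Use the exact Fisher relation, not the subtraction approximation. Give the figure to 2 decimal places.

The first option real return: 1.1129/1.0331 − 1 = 7.724%.
The second real return: 1.101/1.0880 − 1 = 1.195%.
Difference: 7.724 − 1.195 = 6.529 pp.

6.53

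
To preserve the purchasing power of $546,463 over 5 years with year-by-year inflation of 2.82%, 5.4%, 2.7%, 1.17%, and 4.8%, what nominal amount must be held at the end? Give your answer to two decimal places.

$644,855.56

Cumulative price-level factor: 1.0282 × 1.054 × 1.027 × 1.0117 × 1.048 ≈ 1.1800534710.
Multiplying $546,463 by the price-level factor gives the future nominal sum.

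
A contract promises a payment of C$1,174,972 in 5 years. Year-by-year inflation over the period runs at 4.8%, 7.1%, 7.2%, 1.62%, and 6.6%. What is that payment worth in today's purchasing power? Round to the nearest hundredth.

C$901,458.18

Price-level factor over 5 years: 1.048 × 1.071 × 1.072 × 1.0162 × 1.066 ≈ 1.3034126574.
Purchasing power today: C$1,174,972 divided by that factor.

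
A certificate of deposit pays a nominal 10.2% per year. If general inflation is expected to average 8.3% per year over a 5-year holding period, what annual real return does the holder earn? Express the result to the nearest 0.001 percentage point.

1.754%

With constant rates the annual real return is the same each year: (1+10.2%)/(1+8.3%) − 1 = 0.01754.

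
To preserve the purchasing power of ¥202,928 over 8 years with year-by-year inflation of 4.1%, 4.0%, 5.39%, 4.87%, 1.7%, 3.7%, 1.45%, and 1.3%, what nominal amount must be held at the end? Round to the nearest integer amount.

¥263,171

Cumulative price-level factor: 1.041 × 1.040 × 1.0539 × 1.0487 × 1.017 × 1.037 × 1.0145 × 1.013 ≈ 1.2968685170.
Multiplying ¥202,928 by the price-level factor gives the future nominal sum.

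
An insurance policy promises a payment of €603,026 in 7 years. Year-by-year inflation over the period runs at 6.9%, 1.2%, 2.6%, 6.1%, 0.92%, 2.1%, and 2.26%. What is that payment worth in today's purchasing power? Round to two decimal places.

€485,966.47

Price-level factor over 7 years: 1.069 × 1.012 × 1.026 × 1.061 × 1.0092 × 1.021 × 1.0226 ≈ 1.2408798568.
Purchasing power today: €603,026 divided by that factor.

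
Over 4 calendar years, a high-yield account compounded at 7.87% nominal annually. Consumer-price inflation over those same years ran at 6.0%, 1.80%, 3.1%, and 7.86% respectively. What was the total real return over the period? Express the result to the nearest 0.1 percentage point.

12.8%

Cumulative inflation factor: 1.060 × 1.0180 × 1.031 × 1.0786 ≈ 1.19998.
Nominal growth factor: 1.35395. Real growth factor = 1.35395 / 1.19998 ≈ 1.12831.
Total real return ≈ 12.8314%.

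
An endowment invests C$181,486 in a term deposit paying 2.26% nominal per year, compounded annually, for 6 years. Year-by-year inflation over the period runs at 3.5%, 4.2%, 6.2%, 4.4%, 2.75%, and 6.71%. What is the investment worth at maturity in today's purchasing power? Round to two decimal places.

Nominal value at maturity: C$181,486 × (1 + 2.26%)^6 ≈ C$207,528.55.
Price-level factor over 6 years: 1.035 × 1.042 × 1.062 × 1.044 × 1.0275 × 1.0671 ≈ 1.3110523540.
Dividing the nominal maturity value by the price-level factor gives the value in today's money.

C$158,291.58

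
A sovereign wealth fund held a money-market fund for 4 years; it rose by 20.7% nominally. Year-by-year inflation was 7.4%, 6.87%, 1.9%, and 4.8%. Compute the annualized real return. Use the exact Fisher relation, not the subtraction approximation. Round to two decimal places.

-0.38%

Cumulative inflation factor: 1.074 × 1.0687 × 1.019 × 1.048 ≈ 1.22573.
Nominal growth factor: 1.20700. Real growth factor = 1.20700 / 1.22573 ≈ 0.98472.
Annualized: 0.98472^(1/4) − 1 ≈ -0.00384.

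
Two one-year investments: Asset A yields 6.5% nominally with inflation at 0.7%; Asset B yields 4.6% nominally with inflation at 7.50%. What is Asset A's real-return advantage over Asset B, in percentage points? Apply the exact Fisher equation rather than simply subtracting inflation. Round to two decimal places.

8.46

Asset A real return: 1.065/1.007 − 1 = 5.760%.
Asset B real return: 1.046/1.0750 − 1 = -2.698%.
Difference: 5.760 − (-2.698) = 8.458 pp.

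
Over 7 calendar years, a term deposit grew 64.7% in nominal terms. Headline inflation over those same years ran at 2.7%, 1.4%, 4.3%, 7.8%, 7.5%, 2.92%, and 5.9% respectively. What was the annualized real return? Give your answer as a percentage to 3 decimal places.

2.645%

Cumulative inflation factor: 1.027 × 1.014 × 1.043 × 1.078 × 1.075 × 1.0292 × 1.059 ≈ 1.37188.
Nominal growth factor: 1.64700. Real growth factor = 1.64700 / 1.37188 ≈ 1.20054.
Annualized: 1.20054^(1/7) − 1 ≈ 0.02645.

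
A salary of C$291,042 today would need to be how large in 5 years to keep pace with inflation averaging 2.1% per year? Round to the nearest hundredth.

Cumulative price-level factor: (1+2.1%)^5 ≈ 1.1095035865.
Multiplying C$291,042 by the price-level factor gives the future nominal sum.

C$322,912.14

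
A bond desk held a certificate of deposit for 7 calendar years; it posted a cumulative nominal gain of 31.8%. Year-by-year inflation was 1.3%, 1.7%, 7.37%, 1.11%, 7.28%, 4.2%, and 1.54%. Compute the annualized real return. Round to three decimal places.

Cumulative inflation factor: 1.013 × 1.017 × 1.0737 × 1.0111 × 1.0728 × 1.042 × 1.0154 ≈ 1.26950.
Nominal growth factor: 1.31800. Real growth factor = 1.31800 / 1.26950 ≈ 1.03821.
Annualized: 1.03821^(1/7) − 1 ≈ 0.00537.

0.537%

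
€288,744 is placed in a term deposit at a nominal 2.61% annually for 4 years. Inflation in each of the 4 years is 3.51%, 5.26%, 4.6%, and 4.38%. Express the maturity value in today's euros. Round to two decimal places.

€269,077.30

Nominal value at maturity: €288,744 × (1 + 2.61%)^4 ≈ €320,089.71.
Price-level factor over 4 years: 1.0351 × 1.0526 × 1.046 × 1.0438 ≈ 1.1895827320.
The maturity value deflated by that factor is the answer in today's purchasing power.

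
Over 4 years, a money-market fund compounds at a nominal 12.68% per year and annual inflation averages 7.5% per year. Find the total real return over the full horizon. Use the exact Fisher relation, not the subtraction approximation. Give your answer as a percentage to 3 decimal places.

20.713%

The annual real rate is (1+12.68%)/(1+7.5%) − 1 = 4.8186%.
Compounded over 4 years: (1 + 0.048186)^4 − 1 ≈ 0.20713.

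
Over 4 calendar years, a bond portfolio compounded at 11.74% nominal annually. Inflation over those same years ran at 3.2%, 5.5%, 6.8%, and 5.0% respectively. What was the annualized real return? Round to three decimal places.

Cumulative inflation factor: 1.032 × 1.055 × 1.068 × 1.050 ≈ 1.22094.
Nominal growth factor: 1.55896. Real growth factor = 1.55896 / 1.22094 ≈ 1.27686.
Annualized: 1.27686^(1/4) − 1 ≈ 0.06301.

6.301%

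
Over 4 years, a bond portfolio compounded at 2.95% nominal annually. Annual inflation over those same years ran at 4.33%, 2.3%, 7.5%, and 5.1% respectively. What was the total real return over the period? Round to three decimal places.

-6.844%

Cumulative inflation factor: 1.0433 × 1.023 × 1.075 × 1.051 ≈ 1.20586.
Nominal growth factor: 1.12332. Real growth factor = 1.12332 / 1.20586 ≈ 0.93156.
Total real return ≈ -6.8443%.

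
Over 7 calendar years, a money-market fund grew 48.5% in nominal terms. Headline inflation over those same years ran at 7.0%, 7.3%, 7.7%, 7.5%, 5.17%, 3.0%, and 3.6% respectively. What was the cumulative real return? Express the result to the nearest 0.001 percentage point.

-0.453%

Cumulative inflation factor: 1.070 × 1.073 × 1.077 × 1.075 × 1.0517 × 1.030 × 1.036 ≈ 1.49175.
Nominal growth factor: 1.48500. Real growth factor = 1.48500 / 1.49175 ≈ 0.99547.
Total real return ≈ -0.4526%.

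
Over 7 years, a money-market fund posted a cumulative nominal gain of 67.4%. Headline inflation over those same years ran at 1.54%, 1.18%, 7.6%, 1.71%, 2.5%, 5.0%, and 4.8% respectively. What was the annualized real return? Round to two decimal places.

Cumulative inflation factor: 1.0154 × 1.0118 × 1.076 × 1.0171 × 1.025 × 1.050 × 1.048 ≈ 1.26818.
Nominal growth factor: 1.67400. Real growth factor = 1.67400 / 1.26818 ≈ 1.32000.
Annualized: 1.32000^(1/7) − 1 ≈ 0.04046.

4.05%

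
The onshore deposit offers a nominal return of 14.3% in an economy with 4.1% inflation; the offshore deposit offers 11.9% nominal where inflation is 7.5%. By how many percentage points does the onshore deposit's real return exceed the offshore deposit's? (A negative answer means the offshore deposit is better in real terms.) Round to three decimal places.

The onshore deposit real return: 1.143/1.041 − 1 = 9.7983%.
The offshore deposit real return: 1.119/1.075 − 1 = 4.0930%.
Difference: 9.7983 − 4.0930 = 5.7053 pp.

5.705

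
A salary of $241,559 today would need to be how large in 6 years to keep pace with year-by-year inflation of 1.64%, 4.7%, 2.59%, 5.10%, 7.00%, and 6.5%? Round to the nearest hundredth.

Cumulative price-level factor: 1.0164 × 1.047 × 1.0259 × 1.0510 × 1.0700 × 1.065 ≈ 1.3075324304.
Multiplying $241,559 by the price-level factor gives the future nominal sum.

$315,846.23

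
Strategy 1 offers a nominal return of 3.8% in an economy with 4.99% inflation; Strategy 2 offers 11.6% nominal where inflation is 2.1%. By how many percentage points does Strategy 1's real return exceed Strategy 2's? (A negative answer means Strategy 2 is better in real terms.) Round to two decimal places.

-10.44

Strategy 1 real return: 1.038/1.0499 − 1 = -1.133%.
Strategy 2 real return: 1.116/1.021 − 1 = 9.305%.
Difference: -1.133 − 9.305 = -10.438 pp.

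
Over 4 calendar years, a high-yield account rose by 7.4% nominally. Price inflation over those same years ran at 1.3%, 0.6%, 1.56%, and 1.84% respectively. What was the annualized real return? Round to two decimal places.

0.47%

Cumulative inflation factor: 1.013 × 1.006 × 1.0156 × 1.0184 ≈ 1.05402.
Nominal growth factor: 1.07400. Real growth factor = 1.07400 / 1.05402 ≈ 1.01896.
Annualized: 1.01896^(1/4) − 1 ≈ 0.00471.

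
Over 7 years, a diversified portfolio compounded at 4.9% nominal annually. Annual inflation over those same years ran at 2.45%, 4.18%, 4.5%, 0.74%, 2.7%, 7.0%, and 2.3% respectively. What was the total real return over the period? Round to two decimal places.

10.66%

Cumulative inflation factor: 1.0245 × 1.0418 × 1.045 × 1.0074 × 1.027 × 1.070 × 1.023 ≈ 1.26312.
Nominal growth factor: 1.39775. Real growth factor = 1.39775 / 1.26312 ≈ 1.10658.
Total real return ≈ 10.6583%.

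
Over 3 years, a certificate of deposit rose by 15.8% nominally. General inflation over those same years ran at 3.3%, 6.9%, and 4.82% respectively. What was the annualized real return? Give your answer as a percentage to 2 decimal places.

0.01%

Cumulative inflation factor: 1.033 × 1.069 × 1.0482 ≈ 1.15750.
Nominal growth factor: 1.15800. Real growth factor = 1.15800 / 1.15750 ≈ 1.00043.
Annualized: 1.00043^(1/3) − 1 ≈ 0.00014.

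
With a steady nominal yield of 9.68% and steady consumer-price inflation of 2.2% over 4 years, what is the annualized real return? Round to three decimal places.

With constant rates the annual real return is the same each year: (1+9.68%)/(1+2.2%) − 1 = 0.07319.

7.319%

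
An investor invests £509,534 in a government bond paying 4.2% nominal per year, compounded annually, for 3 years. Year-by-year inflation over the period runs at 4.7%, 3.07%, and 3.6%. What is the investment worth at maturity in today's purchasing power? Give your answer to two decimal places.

Nominal value at maturity: £509,534 × (1 + 4.2%)^3 ≈ £576,469.49.
Price-level factor over 3 years: 1.047 × 1.0307 × 1.036 = 1.1179920444.
Dividing the nominal maturity value by the price-level factor gives the value in today's money.

£515,629.33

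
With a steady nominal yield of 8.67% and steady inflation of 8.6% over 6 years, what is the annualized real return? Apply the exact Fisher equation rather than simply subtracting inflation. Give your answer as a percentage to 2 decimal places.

0.06%

With constant rates the annual real return is the same each year: (1+8.67%)/(1+8.6%) − 1 = 0.00064.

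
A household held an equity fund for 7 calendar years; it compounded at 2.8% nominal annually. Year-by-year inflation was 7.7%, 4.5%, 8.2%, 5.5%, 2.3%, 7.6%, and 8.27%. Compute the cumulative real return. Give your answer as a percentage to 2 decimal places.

Cumulative inflation factor: 1.077 × 1.045 × 1.082 × 1.055 × 1.023 × 1.076 × 1.0827 ≈ 1.53111.
Nominal growth factor: 1.21325. Real growth factor = 1.21325 / 1.53111 ≈ 0.79240.
Total real return ≈ -20.7601%.

-20.76%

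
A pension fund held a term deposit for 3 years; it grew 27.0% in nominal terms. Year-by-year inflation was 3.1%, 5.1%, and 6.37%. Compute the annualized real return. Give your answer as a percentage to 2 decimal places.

3.29%

Cumulative inflation factor: 1.031 × 1.051 × 1.0637 ≈ 1.15261.
Nominal growth factor: 1.27000. Real growth factor = 1.27000 / 1.15261 ≈ 1.10185.
Annualized: 1.10185^(1/3) − 1 ≈ 0.03286.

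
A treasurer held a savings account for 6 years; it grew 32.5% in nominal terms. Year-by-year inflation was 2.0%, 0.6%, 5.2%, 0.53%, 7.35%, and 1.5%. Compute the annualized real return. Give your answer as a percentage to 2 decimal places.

1.92%

Cumulative inflation factor: 1.020 × 1.006 × 1.052 × 1.0053 × 1.0735 × 1.015 ≈ 1.18244.
Nominal growth factor: 1.32500. Real growth factor = 1.32500 / 1.18244 ≈ 1.12057.
Annualized: 1.12057^(1/6) − 1 ≈ 0.01915.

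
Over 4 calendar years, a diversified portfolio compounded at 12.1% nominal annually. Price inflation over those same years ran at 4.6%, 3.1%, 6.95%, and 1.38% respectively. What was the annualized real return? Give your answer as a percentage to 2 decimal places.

Cumulative inflation factor: 1.046 × 1.031 × 1.0695 × 1.0138 ≈ 1.16929.
Nominal growth factor: 1.57915. Real growth factor = 1.57915 / 1.16929 ≈ 1.35051.
Annualized: 1.35051^(1/4) − 1 ≈ 0.07801.

7.80%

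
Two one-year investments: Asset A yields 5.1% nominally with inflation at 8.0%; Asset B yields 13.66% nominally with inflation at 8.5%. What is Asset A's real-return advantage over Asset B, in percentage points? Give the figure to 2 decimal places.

-7.44

Asset A real return: 1.051/1.080 − 1 = -2.685%.
Asset B real return: 1.1366/1.085 − 1 = 4.756%.
Difference: -2.685 − 4.756 = -7.441 pp.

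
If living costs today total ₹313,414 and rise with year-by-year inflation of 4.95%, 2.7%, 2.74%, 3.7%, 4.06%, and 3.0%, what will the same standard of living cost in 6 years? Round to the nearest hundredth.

₹385,754.18

Cumulative price-level factor: 1.0495 × 1.027 × 1.0274 × 1.037 × 1.0406 × 1.030 ≈ 1.2308134985.
Multiplying ₹313,414 by the price-level factor gives the future nominal sum.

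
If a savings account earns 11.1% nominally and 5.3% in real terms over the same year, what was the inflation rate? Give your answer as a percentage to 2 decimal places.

From (1+r_nom) = (1+r_real)(1+π), we get 1+π = (1 + 11.1%)/(1 + 5.3%) = 1.111/1.053 ≈ 1.05508.
So π ≈ 5.5081%.

5.51%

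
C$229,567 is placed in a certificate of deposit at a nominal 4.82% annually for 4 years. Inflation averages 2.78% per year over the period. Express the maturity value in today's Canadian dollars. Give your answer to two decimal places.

Nominal value at maturity: C$229,567 × (1 + 4.82%)^4 ≈ C$277,131.62.
Price-level factor over 4 years: (1 + 2.78%)^4 ≈ 1.1159235771.
The maturity value deflated by that factor is the answer in today's purchasing power.

C$248,342.83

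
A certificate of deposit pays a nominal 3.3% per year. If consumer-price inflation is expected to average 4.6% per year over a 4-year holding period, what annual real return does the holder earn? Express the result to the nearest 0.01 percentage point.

-1.24%

With constant rates the annual real return is the same each year: (1+3.3%)/(1+4.6%) − 1 = -0.01243.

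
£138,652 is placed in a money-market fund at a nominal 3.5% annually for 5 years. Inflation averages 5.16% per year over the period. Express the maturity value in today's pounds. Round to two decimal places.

£128,048.65

Nominal value at maturity: £138,652 × (1 + 3.5%)^5 ≈ £164,675.08.
Price-level factor over 5 years: (1 + 5.16%)^5 ≈ 1.2860352929.
Dividing the nominal maturity value by the price-level factor gives the value in today's money.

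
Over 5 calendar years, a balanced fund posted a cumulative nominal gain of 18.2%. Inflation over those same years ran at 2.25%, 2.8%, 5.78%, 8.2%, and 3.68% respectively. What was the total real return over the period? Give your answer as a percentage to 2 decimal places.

-5.24%

Cumulative inflation factor: 1.0225 × 1.028 × 1.0578 × 1.082 × 1.0368 ≈ 1.24733.
Nominal growth factor: 1.18200. Real growth factor = 1.18200 / 1.24733 ≈ 0.94762.
Total real return ≈ -5.2378%.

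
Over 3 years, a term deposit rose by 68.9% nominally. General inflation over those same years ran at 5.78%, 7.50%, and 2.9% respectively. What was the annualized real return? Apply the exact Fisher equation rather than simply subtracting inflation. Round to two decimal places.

Cumulative inflation factor: 1.0578 × 1.0750 × 1.029 ≈ 1.17011.
Nominal growth factor: 1.68900. Real growth factor = 1.68900 / 1.17011 ≈ 1.44345.
Annualized: 1.44345^(1/3) − 1 ≈ 0.13014.

13.01%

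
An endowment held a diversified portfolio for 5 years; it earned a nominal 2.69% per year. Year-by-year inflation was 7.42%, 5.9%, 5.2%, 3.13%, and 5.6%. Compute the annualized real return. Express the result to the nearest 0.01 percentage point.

Cumulative inflation factor: 1.0742 × 1.059 × 1.052 × 1.0313 × 1.056 ≈ 1.30330.
Nominal growth factor: 1.14193. Real growth factor = 1.14193 / 1.30330 ≈ 0.87618.
Annualized: 0.87618^(1/5) − 1 ≈ -0.02609.

-2.61%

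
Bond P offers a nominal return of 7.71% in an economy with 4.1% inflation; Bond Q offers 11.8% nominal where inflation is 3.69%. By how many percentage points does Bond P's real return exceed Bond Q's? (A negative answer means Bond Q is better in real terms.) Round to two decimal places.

Bond P real return: 1.0771/1.041 − 1 = 3.468%.
Bond Q real return: 1.118/1.0369 − 1 = 7.821%.
Difference: 3.468 − 7.821 = -4.353 pp.

-4.35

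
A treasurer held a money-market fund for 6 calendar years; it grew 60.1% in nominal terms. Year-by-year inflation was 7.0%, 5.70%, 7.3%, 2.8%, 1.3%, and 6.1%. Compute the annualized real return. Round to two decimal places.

Cumulative inflation factor: 1.070 × 1.0570 × 1.073 × 1.028 × 1.013 × 1.061 ≈ 1.34084.
Nominal growth factor: 1.60100. Real growth factor = 1.60100 / 1.34084 ≈ 1.19403.
Annualized: 1.19403^(1/6) − 1 ≈ 0.03000.

3.00%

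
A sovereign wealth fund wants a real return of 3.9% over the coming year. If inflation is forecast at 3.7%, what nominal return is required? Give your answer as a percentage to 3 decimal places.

7.744%

By the Fisher equation, 1 + r_nom = (1 + 3.9%)(1 + 3.7%) = 1.039 × 1.037 = 1.077443.
So r_nom = 7.7443%.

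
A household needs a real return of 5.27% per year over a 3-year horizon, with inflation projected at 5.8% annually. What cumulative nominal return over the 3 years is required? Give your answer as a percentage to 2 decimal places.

38.16%

Required annual nominal rate: (1+5.27%)(1+5.8%) − 1 = 11.37566%.
Cumulative over 3 years: (1 + 0.1137566)^3 − 1 ≈ 0.38156.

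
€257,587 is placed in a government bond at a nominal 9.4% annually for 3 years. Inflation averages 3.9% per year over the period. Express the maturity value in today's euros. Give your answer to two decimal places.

Nominal value at maturity: €257,587 × (1 + 9.4%)^3 ≈ €337,268.60.
Price-level factor over 3 years: (1 + 3.9%)^3 = 1.121622319.
Dividing the nominal maturity value by the price-level factor gives the value in today's money.

€300,697.12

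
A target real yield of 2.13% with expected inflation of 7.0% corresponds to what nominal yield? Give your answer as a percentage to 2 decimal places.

By the Fisher equation, 1 + r_nom = (1 + 2.13%)(1 + 7.0%) = 1.0213 × 1.070 = 1.092791.
So r_nom = 9.2791%.

9.28%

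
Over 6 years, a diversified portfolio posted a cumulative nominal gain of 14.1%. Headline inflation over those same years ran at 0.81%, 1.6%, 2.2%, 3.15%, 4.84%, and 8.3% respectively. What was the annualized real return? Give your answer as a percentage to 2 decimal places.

Cumulative inflation factor: 1.0081 × 1.016 × 1.022 × 1.0315 × 1.0484 × 1.083 ≈ 1.22595.
Nominal growth factor: 1.14100. Real growth factor = 1.14100 / 1.22595 ≈ 0.93071.
Annualized: 0.93071^(1/6) − 1 ≈ -0.01190.

-1.19%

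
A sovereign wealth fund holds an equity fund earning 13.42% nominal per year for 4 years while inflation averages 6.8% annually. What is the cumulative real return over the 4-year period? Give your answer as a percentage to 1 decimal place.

The annual real rate is (1+13.42%)/(1+6.8%) − 1 = 6.1985%.
Compounded over 4 years: (1 + 0.061985)^4 − 1 ≈ 0.27196.

27.2%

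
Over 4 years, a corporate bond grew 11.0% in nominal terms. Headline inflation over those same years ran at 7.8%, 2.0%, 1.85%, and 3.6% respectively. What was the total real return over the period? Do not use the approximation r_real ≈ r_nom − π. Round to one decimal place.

Cumulative inflation factor: 1.078 × 1.020 × 1.0185 × 1.036 ≈ 1.16022.
Nominal growth factor: 1.11000. Real growth factor = 1.11000 / 1.16022 ≈ 0.95672.
Total real return ≈ -4.3284%.

-4.3%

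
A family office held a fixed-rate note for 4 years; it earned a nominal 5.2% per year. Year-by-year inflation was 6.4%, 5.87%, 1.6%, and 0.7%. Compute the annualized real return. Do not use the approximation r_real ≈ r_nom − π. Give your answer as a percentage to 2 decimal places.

1.53%

Cumulative inflation factor: 1.064 × 1.0587 × 1.016 × 1.007 ≈ 1.15249.
Nominal growth factor: 1.22479. Real growth factor = 1.22479 / 1.15249 ≈ 1.06274.
Annualized: 1.06274^(1/4) − 1 ≈ 0.01533.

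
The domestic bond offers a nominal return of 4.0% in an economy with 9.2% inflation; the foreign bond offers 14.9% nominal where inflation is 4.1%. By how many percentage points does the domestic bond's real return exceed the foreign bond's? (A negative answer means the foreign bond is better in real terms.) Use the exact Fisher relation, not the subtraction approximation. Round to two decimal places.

-15.14

The domestic bond real return: 1.040/1.092 − 1 = -4.762%.
The foreign bond real return: 1.149/1.041 − 1 = 10.375%.
Difference: -4.762 − 10.375 = -15.137 pp.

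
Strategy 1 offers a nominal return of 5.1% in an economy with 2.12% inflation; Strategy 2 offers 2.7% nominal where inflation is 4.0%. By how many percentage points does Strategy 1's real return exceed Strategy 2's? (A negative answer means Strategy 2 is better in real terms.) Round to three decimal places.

4.168

Strategy 1 real return: 1.051/1.0212 − 1 = 2.9181%.
Strategy 2 real return: 1.027/1.040 − 1 = -1.2500%.
Difference: 2.9181 − (-1.2500) = 4.1681 pp.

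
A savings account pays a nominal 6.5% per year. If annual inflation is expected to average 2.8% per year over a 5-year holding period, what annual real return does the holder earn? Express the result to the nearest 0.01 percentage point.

With constant rates the annual real return is the same each year: (1+6.5%)/(1+2.8%) − 1 = 0.03599.

3.60%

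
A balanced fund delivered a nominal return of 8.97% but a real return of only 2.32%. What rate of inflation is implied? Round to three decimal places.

From (1+r_nom) = (1+r_real)(1+π), we get 1+π = (1 + 8.97%)/(1 + 2.32%) = 1.0897/1.0232 ≈ 1.06499.
So π ≈ 6.4992%.

6.499%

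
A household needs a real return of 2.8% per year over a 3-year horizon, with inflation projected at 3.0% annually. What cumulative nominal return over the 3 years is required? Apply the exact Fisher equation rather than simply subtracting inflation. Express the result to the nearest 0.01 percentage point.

Required annual nominal rate: (1+2.8%)(1+3.0%) − 1 = 5.884%.
Cumulative over 3 years: (1 + 0.05884)^3 − 1 ≈ 0.18711.

18.71%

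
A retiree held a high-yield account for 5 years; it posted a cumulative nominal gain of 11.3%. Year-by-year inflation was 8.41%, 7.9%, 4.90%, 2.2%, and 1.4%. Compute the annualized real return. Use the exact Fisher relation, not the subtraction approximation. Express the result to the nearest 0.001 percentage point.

Cumulative inflation factor: 1.0841 × 1.079 × 1.0490 × 1.022 × 1.014 ≈ 1.27161.
Nominal growth factor: 1.11300. Real growth factor = 1.11300 / 1.27161 ≈ 0.87527.
Annualized: 0.87527^(1/5) − 1 ≈ -0.02629.

-2.629%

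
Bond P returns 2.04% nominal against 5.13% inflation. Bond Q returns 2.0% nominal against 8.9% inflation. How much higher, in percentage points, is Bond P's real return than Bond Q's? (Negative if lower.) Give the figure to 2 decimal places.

3.40

Bond P real return: 1.0204/1.0513 − 1 = -2.939%.
Bond Q real return: 1.020/1.089 − 1 = -6.336%.
Difference: -2.939 − (-6.336) = 3.397 pp.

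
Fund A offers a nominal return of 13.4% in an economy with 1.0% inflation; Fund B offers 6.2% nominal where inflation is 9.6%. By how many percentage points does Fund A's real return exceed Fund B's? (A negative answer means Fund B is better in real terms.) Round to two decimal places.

Fund A real return: 1.134/1.010 − 1 = 12.277%.
Fund B real return: 1.062/1.096 − 1 = -3.102%.
Difference: 12.277 − (-3.102) = 15.379 pp.

15.38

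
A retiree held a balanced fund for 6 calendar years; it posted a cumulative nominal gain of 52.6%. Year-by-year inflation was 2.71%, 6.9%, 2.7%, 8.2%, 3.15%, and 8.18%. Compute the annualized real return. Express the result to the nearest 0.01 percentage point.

1.92%

Cumulative inflation factor: 1.0271 × 1.069 × 1.027 × 1.082 × 1.0315 × 1.0818 ≈ 1.36146.
Nominal growth factor: 1.52600. Real growth factor = 1.52600 / 1.36146 ≈ 1.12086.
Annualized: 1.12086^(1/6) − 1 ≈ 0.01920.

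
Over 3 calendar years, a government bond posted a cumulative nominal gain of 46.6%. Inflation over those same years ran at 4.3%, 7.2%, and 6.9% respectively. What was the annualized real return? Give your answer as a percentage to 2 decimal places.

7.04%

Cumulative inflation factor: 1.043 × 1.072 × 1.069 ≈ 1.19524.
Nominal growth factor: 1.46600. Real growth factor = 1.46600 / 1.19524 ≈ 1.22653.
Annualized: 1.22653^(1/3) − 1 ≈ 0.07043.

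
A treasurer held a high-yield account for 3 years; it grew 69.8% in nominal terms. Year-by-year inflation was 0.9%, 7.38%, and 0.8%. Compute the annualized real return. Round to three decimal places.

15.848%

Cumulative inflation factor: 1.009 × 1.0738 × 1.008 ≈ 1.09213.
Nominal growth factor: 1.69800. Real growth factor = 1.69800 / 1.09213 ≈ 1.55476.
Annualized: 1.55476^(1/3) − 1 ≈ 0.15848.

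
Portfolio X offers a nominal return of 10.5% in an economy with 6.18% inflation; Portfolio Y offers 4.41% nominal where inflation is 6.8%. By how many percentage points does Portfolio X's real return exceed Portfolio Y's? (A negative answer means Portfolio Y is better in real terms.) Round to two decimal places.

Portfolio X real return: 1.105/1.0618 − 1 = 4.069%.
Portfolio Y real return: 1.0441/1.068 − 1 = -2.238%.
Difference: 4.069 − (-2.238) = 6.307 pp.

6.31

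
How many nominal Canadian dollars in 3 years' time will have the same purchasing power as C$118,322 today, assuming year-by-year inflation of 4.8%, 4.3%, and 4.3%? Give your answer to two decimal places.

Cumulative price-level factor: 1.048 × 1.043 × 1.043 = 1.140065752.
The nominal amount required is C$118,322 scaled up by that factor.

C$134,894.86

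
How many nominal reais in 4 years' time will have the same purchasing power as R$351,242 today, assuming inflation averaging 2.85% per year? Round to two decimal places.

R$393,028.12

Cumulative price-level factor: (1+2.85%)^4 ≈ 1.1189667563.
Multiplying R$351,242 by the price-level factor gives the future nominal sum.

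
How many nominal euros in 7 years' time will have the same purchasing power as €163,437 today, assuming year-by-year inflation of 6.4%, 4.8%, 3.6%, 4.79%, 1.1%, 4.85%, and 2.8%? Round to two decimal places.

€215,598.43

Cumulative price-level factor: 1.064 × 1.048 × 1.036 × 1.0479 × 1.011 × 1.0485 × 1.028 ≈ 1.3191531274.
The nominal amount required is €163,437 scaled up by that factor.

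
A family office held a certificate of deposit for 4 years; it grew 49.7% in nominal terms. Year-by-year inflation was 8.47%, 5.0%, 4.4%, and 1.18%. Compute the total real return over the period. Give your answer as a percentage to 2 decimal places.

24.43%

Cumulative inflation factor: 1.0847 × 1.050 × 1.044 × 1.0118 ≈ 1.20308.
Nominal growth factor: 1.49700. Real growth factor = 1.49700 / 1.20308 ≈ 1.24431.
Total real return ≈ 24.4307%.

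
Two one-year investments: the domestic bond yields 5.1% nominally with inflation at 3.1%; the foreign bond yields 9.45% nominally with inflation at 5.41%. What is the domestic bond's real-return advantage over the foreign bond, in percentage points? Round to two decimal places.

The domestic bond real return: 1.051/1.031 − 1 = 1.940%.
The foreign bond real return: 1.0945/1.0541 − 1 = 3.833%.
Difference: 1.940 − 3.833 = -1.893 pp.

-1.89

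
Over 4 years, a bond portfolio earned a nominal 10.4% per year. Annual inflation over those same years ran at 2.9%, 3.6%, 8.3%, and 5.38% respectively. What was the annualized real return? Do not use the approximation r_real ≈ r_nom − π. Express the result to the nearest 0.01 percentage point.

5.12%

Cumulative inflation factor: 1.029 × 1.036 × 1.083 × 1.0538 ≈ 1.21664.
Nominal growth factor: 1.48551. Real growth factor = 1.48551 / 1.21664 ≈ 1.22100.
Annualized: 1.22100^(1/4) − 1 ≈ 0.05118.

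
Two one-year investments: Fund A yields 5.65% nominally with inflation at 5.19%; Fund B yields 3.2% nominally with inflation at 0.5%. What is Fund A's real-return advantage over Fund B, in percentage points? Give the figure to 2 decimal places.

-2.25

Fund A real return: 1.0565/1.0519 − 1 = 0.437%.
Fund B real return: 1.032/1.005 − 1 = 2.687%.
Difference: 0.437 − 2.687 = -2.250 pp.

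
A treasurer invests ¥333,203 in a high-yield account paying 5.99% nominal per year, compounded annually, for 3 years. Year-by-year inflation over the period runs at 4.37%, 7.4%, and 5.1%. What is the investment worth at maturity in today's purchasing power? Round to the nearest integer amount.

Nominal value at maturity: ¥333,203 × (1 + 5.99%)^3 ≈ ¥396,738.
Price-level factor over 3 years: 1.0437 × 1.074 × 1.051 = 1.1781014238.
The maturity value deflated by that factor is the answer in today's purchasing power.

¥336,760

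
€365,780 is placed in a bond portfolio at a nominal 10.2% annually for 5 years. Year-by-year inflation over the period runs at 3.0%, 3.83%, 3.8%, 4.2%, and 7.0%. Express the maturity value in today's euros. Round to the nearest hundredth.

€480,307.09

Nominal value at maturity: €365,780 × (1 + 10.2%)^5 ≈ €594,467.24.
Price-level factor over 5 years: 1.030 × 1.0383 × 1.038 × 1.042 × 1.070 ≈ 1.2376815838.
Dividing the nominal maturity value by the price-level factor gives the value in today's money.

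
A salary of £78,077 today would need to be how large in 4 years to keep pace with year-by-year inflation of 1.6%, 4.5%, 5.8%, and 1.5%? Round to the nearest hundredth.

£89,019.43

Cumulative price-level factor: 1.016 × 1.045 × 1.058 × 1.015 = 1.1401492564.
Multiplying £78,077 by the price-level factor gives the future nominal sum.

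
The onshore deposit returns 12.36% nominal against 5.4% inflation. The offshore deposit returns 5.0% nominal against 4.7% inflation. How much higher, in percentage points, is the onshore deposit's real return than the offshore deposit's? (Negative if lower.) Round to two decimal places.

The onshore deposit real return: 1.1236/1.054 − 1 = 6.603%.
The offshore deposit real return: 1.050/1.047 − 1 = 0.287%.
Difference: 6.603 − 0.287 = 6.316 pp.

6.32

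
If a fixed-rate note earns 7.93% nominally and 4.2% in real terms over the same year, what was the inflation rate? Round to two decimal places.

From (1+r_nom) = (1+r_real)(1+π), we get 1+π = (1 + 7.93%)/(1 + 4.2%) = 1.0793/1.042 ≈ 1.03580.
So π ≈ 3.5797%.

3.58%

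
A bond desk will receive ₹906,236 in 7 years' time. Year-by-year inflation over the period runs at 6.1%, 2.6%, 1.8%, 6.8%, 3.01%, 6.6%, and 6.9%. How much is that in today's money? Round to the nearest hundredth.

Price-level factor over 7 years: 1.061 × 1.026 × 1.018 × 1.068 × 1.0301 × 1.066 × 1.069 ≈ 1.3893001175.
Purchasing power today: ₹906,236 divided by that factor.

₹652,296.78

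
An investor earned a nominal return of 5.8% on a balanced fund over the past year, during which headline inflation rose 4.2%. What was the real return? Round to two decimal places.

Real return via the Fisher equation: (1 + 5.8%)/(1 + 4.2%) − 1 = 1.058/1.042 − 1 ≈ 0.01536.

1.54%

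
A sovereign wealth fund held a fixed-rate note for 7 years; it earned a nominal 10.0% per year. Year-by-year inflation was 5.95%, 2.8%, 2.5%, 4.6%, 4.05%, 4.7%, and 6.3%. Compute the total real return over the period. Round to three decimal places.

44.104%

Cumulative inflation factor: 1.0595 × 1.028 × 1.025 × 1.046 × 1.0405 × 1.047 × 1.063 ≈ 1.35230.
Nominal growth factor: 1.94872. Real growth factor = 1.94872 / 1.35230 ≈ 1.44104.
Total real return ≈ 44.1044%.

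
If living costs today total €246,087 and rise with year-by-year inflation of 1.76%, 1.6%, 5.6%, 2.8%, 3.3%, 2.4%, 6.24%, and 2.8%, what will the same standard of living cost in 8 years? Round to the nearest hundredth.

Cumulative price-level factor: 1.0176 × 1.016 × 1.056 × 1.028 × 1.033 × 1.024 × 1.0624 × 1.028 ≈ 1.2966097827.
Multiplying €246,087 by the price-level factor gives the future nominal sum.

€319,078.81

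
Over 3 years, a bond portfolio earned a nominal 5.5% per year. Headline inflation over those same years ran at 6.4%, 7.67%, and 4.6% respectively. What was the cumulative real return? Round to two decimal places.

Cumulative inflation factor: 1.064 × 1.0767 × 1.046 ≈ 1.19831.
Nominal growth factor: 1.17424. Real growth factor = 1.17424 / 1.19831 ≈ 0.97992.
Total real return ≈ -2.0083%.

-2.01%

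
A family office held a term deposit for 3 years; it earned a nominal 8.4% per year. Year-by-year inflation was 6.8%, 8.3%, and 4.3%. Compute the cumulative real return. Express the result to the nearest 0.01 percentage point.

Cumulative inflation factor: 1.068 × 1.083 × 1.043 ≈ 1.20638.
Nominal growth factor: 1.27376. Real growth factor = 1.27376 / 1.20638 ≈ 1.05585.
Total real return ≈ 5.5854%.

5.59%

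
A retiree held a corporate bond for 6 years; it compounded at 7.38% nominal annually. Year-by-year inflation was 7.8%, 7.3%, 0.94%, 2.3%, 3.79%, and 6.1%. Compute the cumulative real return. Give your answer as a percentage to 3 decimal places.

Cumulative inflation factor: 1.078 × 1.073 × 1.0094 × 1.023 × 1.0379 × 1.061 ≈ 1.31531.
Nominal growth factor: 1.53299. Real growth factor = 1.53299 / 1.31531 ≈ 1.16550.
Total real return ≈ 16.5499%.

16.550%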